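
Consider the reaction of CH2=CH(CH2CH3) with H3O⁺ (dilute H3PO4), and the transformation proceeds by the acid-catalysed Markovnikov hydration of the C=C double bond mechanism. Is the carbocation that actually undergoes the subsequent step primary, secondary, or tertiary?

Step 1: Protonation of the alkene by H3O⁺: the π bond acts as the nucleophile and picks up H⁺, giving the more stable (Markovnikov) secondary carbocation. H2O is released.
No single 1,2-shift to an adjacent carbon would give a more-substituted cation, so no rearrangement occurs.

secondary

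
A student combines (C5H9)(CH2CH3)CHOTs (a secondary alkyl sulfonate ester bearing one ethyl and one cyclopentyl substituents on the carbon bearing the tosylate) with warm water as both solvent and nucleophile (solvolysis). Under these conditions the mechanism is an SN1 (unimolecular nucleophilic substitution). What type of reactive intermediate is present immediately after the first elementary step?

secondary carbocation

Step 1: Ionisation: the C–O σ-bond cleaves heterolytically; both bonding electrons depart with TsO⁻, leaving a secondary carbocation at the α-carbon.
After step 1 the species present is a secondary carbocation.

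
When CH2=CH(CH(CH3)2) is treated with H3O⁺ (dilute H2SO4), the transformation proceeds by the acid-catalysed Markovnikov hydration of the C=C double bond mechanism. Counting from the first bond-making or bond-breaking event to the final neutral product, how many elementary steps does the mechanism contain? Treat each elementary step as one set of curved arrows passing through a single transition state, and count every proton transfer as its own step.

4

Step 1: Protonation of the alkene by H3O⁺: the π bond acts as the nucleophile and picks up H⁺, giving the more stable (Markovnikov) secondary carbocation. H2O is released.
Step 2: A 1,2-hydride shift from the adjacent isopropyl carbon moves the positive charge from the secondary centre to an adjacent carbon, generating a more stable tertiary carbocation.
Step 3: A lone pair on the oxygen of H2O attacks the carbocation, forming a C–O bond and an oxonium ion (a protonated alcohol).
Step 4: H2O removes a proton from the oxonium oxygen, regenerating H3O⁺ and giving the neutral alcohol.
Total: 4 elementary steps.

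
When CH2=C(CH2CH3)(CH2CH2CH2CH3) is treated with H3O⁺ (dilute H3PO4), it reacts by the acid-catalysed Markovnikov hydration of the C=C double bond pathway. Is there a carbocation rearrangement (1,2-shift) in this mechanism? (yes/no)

The first-formed carbocation is tertiary.
No single 1,2-shift to an adjacent carbon would produce a more-substituted cation than the one already present, so no rearrangement occurs.

no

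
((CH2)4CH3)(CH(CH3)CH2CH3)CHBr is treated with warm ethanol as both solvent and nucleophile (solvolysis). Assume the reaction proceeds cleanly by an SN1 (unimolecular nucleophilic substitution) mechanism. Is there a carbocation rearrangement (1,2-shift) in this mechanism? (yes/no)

yes

The first-formed carbocation is secondary.
The adjacent sec-butyl carbon already bears 2 other carbon substituents and has a hydrogen to migrate; after a 1,2-hydride shift from that carbon the positive charge sits on a tertiary centre.
Tertiary is more stable than secondary, so the shift occurs.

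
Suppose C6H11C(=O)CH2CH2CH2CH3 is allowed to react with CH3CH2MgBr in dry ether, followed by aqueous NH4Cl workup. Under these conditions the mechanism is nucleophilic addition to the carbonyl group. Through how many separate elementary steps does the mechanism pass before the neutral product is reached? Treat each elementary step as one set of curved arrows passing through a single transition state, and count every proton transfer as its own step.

Step 1: A lone pair / filled orbital on the carbanion-like carbon of CH3CH2MgBr attacks the electrophilic carbonyl carbon; the π(C=O) electrons shift onto oxygen, producing a tetrahedral alkoxide intermediate.
Step 2: The alkoxide picks up a proton during aqueous NH4Cl workup to yield an alcohol.
Total: 2 elementary steps.

2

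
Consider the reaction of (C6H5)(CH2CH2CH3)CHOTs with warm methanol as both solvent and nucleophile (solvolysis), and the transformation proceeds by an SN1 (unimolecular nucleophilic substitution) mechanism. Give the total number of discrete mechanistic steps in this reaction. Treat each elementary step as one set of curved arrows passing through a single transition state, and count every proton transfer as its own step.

3

Step 1: Ionisation: the C–O σ-bond cleaves heterolytically; both bonding electrons depart with TsO⁻, leaving a secondary carbocation at the α-carbon.
(No 1,2-shift: no single shift to an adjacent carbon would give a more stable cation.)
Step 2: A lone pair on the oxygen of CH3OH attacks the carbocation, forming a new C–O σ-bond and an oxonium ion.
Step 3: Deprotonation of the oxonium oxygen by solvent methanol yields the neutral ether.
Total: 3 elementary steps.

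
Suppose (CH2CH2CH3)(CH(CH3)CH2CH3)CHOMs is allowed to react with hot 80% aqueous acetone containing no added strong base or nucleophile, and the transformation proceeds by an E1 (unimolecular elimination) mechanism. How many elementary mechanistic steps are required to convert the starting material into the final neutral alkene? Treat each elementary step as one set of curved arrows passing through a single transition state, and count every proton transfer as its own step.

Step 1: Unassisted departure of MsO⁻ (taking the C–O bonding pair) generates a secondary carbocation.
Step 2: A hydride (H with its bonding pair) migrates from the adjacent sec-butyl carbon to the cationic centre — a 1,2-hydride shift — upgrading the secondary cation to a tertiary one.
Step 3: A weak base (a water molecule from the solvent) removes a proton from a carbon adjacent to the cationic centre; the electrons of that C–H bond become the new π(C=C) bond, giving the alkene.
Total: 3 elementary steps.

3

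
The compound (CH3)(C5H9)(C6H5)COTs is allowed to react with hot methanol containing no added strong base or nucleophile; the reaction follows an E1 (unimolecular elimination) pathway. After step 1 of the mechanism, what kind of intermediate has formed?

Step 1: Unassisted departure of TsO⁻ (taking the C–O bonding pair) generates a tertiary carbocation.
After step 1 the species present is a tertiary carbocation.

tertiary carbocation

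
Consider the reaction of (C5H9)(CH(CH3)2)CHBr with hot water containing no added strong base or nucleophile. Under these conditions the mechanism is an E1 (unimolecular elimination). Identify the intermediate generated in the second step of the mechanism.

tertiary carbocation

Step 1: Rate-determining heterolysis of the C–Br bond gives Br⁻ and a secondary carbocation.
Step 2: Carbocation rearrangement: a 1,2-hydride shift from the adjacent cyclopentyl carbon converts the initially-formed secondary cation into the more stable tertiary cation.
After step 2 the species present is a tertiary carbocation.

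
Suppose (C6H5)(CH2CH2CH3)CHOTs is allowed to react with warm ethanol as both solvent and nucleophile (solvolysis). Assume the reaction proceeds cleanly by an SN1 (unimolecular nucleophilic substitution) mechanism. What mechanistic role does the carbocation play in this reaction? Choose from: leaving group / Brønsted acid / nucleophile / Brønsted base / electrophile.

Step 2: A lone pair on the oxygen of CH3CH2OH attacks the carbocation, forming a new C–O σ-bond and an oxonium ion.
The carbocation accepts an electron pair into an empty or π* orbital — it is the electrophile.

electrophile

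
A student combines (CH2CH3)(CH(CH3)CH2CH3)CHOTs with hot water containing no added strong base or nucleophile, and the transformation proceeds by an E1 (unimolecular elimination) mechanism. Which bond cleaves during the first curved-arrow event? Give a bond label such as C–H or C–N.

Step 1: Ionisation: the C–O σ-bond cleaves heterolytically; both bonding electrons depart with TsO⁻, leaving a secondary carbocation at the α-carbon.
The bond broken in this step is the C–O bond.

C–O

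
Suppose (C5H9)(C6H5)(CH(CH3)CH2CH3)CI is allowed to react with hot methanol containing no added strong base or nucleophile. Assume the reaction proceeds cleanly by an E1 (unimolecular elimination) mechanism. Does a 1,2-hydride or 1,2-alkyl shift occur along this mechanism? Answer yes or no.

no

The first-formed carbocation is tertiary.
No single 1,2-shift to an adjacent carbon would produce a more-substituted cation than the one already present, so no rearrangement occurs.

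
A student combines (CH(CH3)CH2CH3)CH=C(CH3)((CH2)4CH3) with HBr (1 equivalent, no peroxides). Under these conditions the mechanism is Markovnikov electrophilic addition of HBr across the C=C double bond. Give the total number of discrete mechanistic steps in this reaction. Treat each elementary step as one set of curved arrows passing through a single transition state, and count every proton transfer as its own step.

Step 1: Protonation of the alkene by HBr: the π bond acts as the nucleophile and picks up H⁺, giving the more stable (Markovnikov) tertiary carbocation. The H–Br bond breaks heterolytically, releasing Br⁻.
(No 1,2-shift: no single shift to an adjacent carbon would give a more stable cation.)
Step 2: Nucleophilic attack by Br⁻ on the carbocation completes the addition, giving R–Br.
Total: 2 elementary steps.

2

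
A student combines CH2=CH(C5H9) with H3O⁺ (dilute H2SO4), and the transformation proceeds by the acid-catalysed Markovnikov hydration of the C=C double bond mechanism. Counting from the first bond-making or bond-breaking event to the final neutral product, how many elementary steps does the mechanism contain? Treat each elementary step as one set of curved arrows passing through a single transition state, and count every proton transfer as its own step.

Step 1: Protonation of the alkene by H3O⁺: the π bond acts as the nucleophile and picks up H⁺, giving the more stable (Markovnikov) secondary carbocation. H2O is released.
Step 2: A 1,2-hydride shift from the adjacent cyclopentyl carbon moves the positive charge from the secondary centre to an adjacent carbon, generating a more stable tertiary carbocation.
Step 3: Nucleophilic capture of the cation by H2O produces the protonated alcohol (an oxonium ion).
Step 4: H2O removes a proton from the oxonium oxygen, regenerating H3O⁺ and giving the neutral alcohol.
Total: 4 elementary steps.

4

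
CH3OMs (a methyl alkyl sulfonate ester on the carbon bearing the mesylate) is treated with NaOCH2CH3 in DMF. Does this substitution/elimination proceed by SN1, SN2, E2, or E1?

Conditions: a methyl substrate with a strong nucleophile in the polar aprotic solvent DMF.
These conditions are the textbook signature of the SN2 pathway.
An unhindered substrate with a strong nucleophile in a polar aprotic solvent favours one-step backside displacement.

SN2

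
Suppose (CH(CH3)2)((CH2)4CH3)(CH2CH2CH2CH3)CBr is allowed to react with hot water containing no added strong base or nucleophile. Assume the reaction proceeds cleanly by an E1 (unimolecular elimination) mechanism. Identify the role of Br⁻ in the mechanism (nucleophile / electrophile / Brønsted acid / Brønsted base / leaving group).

leaving group

Step 1: Ionisation: the C–Br σ-bond cleaves heterolytically; both bonding electrons depart with Br⁻, leaving a tertiary carbocation at the α-carbon.
Br⁻ departs with both electrons of the breaking σ-bond — that is the definition of a leaving group.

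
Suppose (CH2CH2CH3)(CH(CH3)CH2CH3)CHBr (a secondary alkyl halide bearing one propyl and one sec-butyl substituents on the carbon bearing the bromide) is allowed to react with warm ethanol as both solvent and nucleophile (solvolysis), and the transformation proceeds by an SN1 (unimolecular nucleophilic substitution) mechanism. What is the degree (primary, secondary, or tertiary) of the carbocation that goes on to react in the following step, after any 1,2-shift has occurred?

Step 1: The C–Br bond breaks with both electrons going to the bromide; Br⁻ leaves and a secondary carbocation remains.
Step 2: A 1,2-hydride shift from the adjacent sec-butyl carbon moves the positive charge from the secondary centre to an adjacent carbon, generating a more stable tertiary carbocation.
The cation rearranges from secondary to tertiary via a 1,2-hydride shift from the adjacent sec-butyl carbon; the tertiary cation is what reacts next.

tertiary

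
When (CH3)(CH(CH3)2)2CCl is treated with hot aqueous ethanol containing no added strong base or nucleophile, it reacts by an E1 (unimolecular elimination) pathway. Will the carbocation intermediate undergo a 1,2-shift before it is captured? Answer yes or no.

The first-formed carbocation is tertiary.
No single 1,2-shift to an adjacent carbon would produce a more-substituted cation than the one already present, so no rearrangement occurs.

no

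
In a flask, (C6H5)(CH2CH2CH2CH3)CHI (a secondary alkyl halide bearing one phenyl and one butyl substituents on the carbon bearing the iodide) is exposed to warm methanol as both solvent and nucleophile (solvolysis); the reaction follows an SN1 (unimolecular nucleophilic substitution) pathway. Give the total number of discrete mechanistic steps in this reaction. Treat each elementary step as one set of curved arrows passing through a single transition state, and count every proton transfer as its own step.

Step 1: Ionisation: the C–I σ-bond cleaves heterolytically; both bonding electrons depart with I⁻, leaving a secondary carbocation at the α-carbon.
(No 1,2-shift: no single shift to an adjacent carbon would give a more stable cation.)
Step 2: A lone pair on the oxygen of CH3OH attacks the carbocation, forming a new C–O σ-bond and an oxonium ion.
Step 3: Deprotonation of the oxonium oxygen by solvent methanol yields the neutral ether.
Total: 3 elementary steps.

3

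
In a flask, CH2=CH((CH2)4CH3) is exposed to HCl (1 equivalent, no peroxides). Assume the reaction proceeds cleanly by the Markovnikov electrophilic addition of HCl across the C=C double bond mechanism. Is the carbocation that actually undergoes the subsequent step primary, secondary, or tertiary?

Step 1: Protonation of the alkene by HCl: the π bond acts as the nucleophile and picks up H⁺, giving the more stable (Markovnikov) secondary carbocation. The H–Cl bond breaks heterolytically, releasing Cl⁻.
No single 1,2-shift to an adjacent carbon would give a more-substituted cation, so no rearrangement occurs.

secondary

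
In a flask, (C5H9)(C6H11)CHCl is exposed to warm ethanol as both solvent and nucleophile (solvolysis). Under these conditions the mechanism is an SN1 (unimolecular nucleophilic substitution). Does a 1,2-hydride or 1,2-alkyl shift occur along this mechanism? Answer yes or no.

The first-formed carbocation is secondary.
The adjacent cyclopentyl carbon already bears 2 other carbon substituents and has a hydrogen to migrate; after a 1,2-hydride shift from that carbon the positive charge sits on a tertiary centre.
Tertiary is more stable than secondary, so the shift occurs.

yes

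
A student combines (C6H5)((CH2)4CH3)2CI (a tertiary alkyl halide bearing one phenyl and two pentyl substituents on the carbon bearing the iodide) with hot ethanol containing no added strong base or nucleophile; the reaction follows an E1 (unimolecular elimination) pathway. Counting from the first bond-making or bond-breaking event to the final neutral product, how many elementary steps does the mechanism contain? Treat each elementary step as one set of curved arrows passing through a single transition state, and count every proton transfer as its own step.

Step 1: Rate-determining heterolysis of the C–I bond gives I⁻ and a tertiary carbocation.
(No 1,2-shift: no single shift to an adjacent carbon would give a more stable cation.)
Step 2: Loss of a β-proton to an ethanol molecule of the solvent: the C–H bonding pair collapses toward the cationic carbon to form the C=C π bond, yielding the alkene.
Total: 2 elementary steps.

2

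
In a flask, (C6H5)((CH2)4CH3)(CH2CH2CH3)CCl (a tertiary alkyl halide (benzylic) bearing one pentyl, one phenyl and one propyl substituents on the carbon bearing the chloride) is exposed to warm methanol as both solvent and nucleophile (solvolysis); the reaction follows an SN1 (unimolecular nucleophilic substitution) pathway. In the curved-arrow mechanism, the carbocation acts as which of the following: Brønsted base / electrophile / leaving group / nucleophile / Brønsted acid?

Step 2: A lone pair on the oxygen of CH3OH attacks the carbocation, forming a new C–O σ-bond and an oxonium ion.
The carbocation accepts an electron pair into an empty or π* orbital — it is the electrophile.

electrophile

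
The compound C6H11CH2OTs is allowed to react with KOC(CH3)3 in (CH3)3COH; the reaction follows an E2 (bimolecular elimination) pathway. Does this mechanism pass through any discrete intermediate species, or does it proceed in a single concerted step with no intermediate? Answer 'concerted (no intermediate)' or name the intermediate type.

In one step, (CH3)3CO⁻ pulls off a β-proton, the C–O bond cleaves, and a C=C double bond forms between the α- and β-carbons (E2, anti elimination).
All bond changes occur in one transition state; no discrete intermediate is formed.

concerted (no intermediate)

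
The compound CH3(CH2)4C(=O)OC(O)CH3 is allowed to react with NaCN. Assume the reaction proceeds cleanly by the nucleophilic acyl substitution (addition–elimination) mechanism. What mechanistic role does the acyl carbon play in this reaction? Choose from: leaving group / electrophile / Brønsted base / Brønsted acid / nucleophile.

electrophile

Step 1: CN⁻ adds to the carbonyl carbon; the C=O π electrons shift onto oxygen and a tetrahedral alkoxide intermediate forms.
The acyl carbon accepts an electron pair into an empty or π* orbital — it is the electrophile.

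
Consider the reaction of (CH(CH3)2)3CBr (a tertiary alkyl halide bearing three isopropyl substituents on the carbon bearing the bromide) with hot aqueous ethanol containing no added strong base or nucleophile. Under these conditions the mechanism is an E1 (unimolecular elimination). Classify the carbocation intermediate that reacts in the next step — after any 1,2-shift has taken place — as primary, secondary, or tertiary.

tertiary

Step 1: The C–Br bond breaks with both electrons going to the bromide; Br⁻ leaves and a tertiary carbocation remains.
No single 1,2-shift to an adjacent carbon would give a more-substituted cation, so no rearrangement occurs.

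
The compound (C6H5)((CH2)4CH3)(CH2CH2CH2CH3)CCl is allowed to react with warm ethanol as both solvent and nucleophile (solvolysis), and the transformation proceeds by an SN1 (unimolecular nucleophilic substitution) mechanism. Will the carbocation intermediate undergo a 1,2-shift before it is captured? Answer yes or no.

The first-formed carbocation is tertiary.
No single 1,2-shift to an adjacent carbon would produce a more-substituted cation than the one already present, so no rearrangement occurs.

no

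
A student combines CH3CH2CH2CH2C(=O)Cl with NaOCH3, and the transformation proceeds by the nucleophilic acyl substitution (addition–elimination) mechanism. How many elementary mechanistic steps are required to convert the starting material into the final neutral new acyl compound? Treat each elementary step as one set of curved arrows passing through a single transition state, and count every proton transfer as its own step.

Step 1: Nucleophilic addition of CH3O⁻ to the acyl carbon breaks the π(C=O) bond and yields a tetrahedral, anionic intermediate.
Step 2: Collapse of the tetrahedral intermediate: the alkoxide oxygen pushes its lone pair back to re-form C=O while Cl⁻ leaves.
Total: 2 elementary steps.

2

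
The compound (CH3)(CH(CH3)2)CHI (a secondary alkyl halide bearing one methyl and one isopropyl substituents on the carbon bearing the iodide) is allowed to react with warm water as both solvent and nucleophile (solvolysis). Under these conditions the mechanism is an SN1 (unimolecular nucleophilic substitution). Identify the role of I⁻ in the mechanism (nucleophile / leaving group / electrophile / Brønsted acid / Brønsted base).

Step 1: Rate-determining heterolysis of the C–I bond gives I⁻ and a secondary carbocation.
I⁻ departs with both electrons of the breaking σ-bond — that is the definition of a leaving group.

leaving group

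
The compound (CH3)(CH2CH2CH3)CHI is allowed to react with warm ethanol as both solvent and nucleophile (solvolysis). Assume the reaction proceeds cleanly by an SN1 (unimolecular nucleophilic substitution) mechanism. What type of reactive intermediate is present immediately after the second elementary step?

oxonium ion

Step 1: Unassisted departure of I⁻ (taking the C–I bonding pair) generates a secondary carbocation.
Step 2: CH3CH2OH donates an oxygen lone pair into the empty p orbital of the cation, giving a protonated ether (an oxonium ion).
After step 2 the species present is an oxonium ion.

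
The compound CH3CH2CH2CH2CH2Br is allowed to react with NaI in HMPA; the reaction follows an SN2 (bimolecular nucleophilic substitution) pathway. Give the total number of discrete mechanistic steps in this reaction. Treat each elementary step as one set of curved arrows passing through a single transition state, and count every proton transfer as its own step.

1

Step 1: I⁻ attacks the back face of the α-carbon while Br⁻ departs with the C–Br bonding pair — a single concerted displacement through a pentacoordinate transition state.
Total: 1 elementary step.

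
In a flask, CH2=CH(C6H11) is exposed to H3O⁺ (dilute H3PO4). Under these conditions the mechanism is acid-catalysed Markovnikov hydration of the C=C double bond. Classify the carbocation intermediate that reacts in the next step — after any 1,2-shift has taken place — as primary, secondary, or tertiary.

Step 1: Electrophilic addition begins with the π(C=C) electrons forming a bond to the proton of H3O⁺. Following Markovnikov's rule, the resulting cation is secondary. H2O is released.
Step 2: Carbocation rearrangement: a 1,2-hydride shift from the adjacent cyclohexyl carbon converts the initially-formed secondary cation into the more stable tertiary cation.
The cation rearranges from secondary to tertiary via a 1,2-hydride shift from the adjacent cyclohexyl carbon; the tertiary cation is what reacts next.

tertiary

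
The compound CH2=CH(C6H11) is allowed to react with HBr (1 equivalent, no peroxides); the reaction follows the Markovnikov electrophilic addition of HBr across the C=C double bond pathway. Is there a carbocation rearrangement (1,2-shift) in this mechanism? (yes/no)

The first-formed carbocation is secondary.
The adjacent cyclohexyl carbon already bears 2 other carbon substituents and has a hydrogen to migrate; after a 1,2-hydride shift from that carbon the positive charge sits on a tertiary centre.
Tertiary is more stable than secondary, so the shift occurs.

yes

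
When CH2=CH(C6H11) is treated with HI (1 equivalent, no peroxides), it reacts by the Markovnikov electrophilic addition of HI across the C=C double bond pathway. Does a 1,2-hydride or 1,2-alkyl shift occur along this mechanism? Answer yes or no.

The first-formed carbocation is secondary.
The adjacent cyclohexyl carbon already bears 2 other carbon substituents and has a hydrogen to migrate; after a 1,2-hydride shift from that carbon the positive charge sits on a tertiary centre.
Tertiary is more stable than secondary, so the shift occurs.

yes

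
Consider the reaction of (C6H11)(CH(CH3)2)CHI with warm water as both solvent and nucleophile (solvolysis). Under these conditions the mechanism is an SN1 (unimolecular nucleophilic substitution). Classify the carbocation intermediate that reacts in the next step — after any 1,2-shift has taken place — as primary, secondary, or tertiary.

tertiary

Step 1: Rate-determining heterolysis of the C–I bond gives I⁻ and a secondary carbocation.
Step 2: A 1,2-hydride shift from the adjacent isopropyl carbon moves the positive charge from the secondary centre to an adjacent carbon, generating a more stable tertiary carbocation.
The cation rearranges from secondary to tertiary via a 1,2-hydride shift from the adjacent isopropyl carbon; the tertiary cation is what reacts next.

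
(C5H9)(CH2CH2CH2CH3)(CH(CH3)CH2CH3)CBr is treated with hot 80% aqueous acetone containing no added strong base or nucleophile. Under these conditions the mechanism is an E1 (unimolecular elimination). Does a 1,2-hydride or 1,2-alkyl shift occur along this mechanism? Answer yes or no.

no

The first-formed carbocation is tertiary.
No single 1,2-shift to an adjacent carbon would produce a more-substituted cation than the one already present, so no rearrangement occurs.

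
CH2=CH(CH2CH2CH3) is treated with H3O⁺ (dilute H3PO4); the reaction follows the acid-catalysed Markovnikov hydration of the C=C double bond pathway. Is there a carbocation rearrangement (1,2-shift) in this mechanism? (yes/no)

The first-formed carbocation is secondary.
No single 1,2-shift to an adjacent carbon would produce a more-substituted cation than the one already present, so no rearrangement occurs.

no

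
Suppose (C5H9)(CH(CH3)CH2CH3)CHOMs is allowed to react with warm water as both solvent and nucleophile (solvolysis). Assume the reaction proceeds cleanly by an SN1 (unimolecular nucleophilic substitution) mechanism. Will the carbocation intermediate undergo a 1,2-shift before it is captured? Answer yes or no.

The first-formed carbocation is secondary.
The adjacent cyclopentyl carbon already bears 2 other carbon substituents and has a hydrogen to migrate; after a 1,2-hydride shift from that carbon the positive charge sits on a tertiary centre.
Tertiary is more stable than secondary, so the shift occurs.

yes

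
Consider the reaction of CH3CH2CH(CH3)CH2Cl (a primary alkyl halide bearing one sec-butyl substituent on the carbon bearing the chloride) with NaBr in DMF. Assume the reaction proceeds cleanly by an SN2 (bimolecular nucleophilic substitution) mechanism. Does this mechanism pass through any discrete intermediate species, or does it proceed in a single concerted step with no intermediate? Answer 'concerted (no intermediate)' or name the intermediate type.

Backside attack by Br⁻ on the carbon bearing the chloride: the new C–Br bond forms as the C–Cl bond breaks, with Walden inversion at carbon.
All bond changes occur in one transition state; no discrete intermediate is formed.

concerted (no intermediate)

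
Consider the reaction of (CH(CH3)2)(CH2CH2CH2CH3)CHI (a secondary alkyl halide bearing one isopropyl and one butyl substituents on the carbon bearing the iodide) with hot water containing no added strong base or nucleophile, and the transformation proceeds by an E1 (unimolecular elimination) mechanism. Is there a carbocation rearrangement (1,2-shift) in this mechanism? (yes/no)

yes

The first-formed carbocation is secondary.
The adjacent isopropyl carbon already bears 2 other carbon substituents and has a hydrogen to migrate; after a 1,2-hydride shift from that carbon the positive charge sits on a tertiary centre.
Tertiary is more stable than secondary, so the shift occurs.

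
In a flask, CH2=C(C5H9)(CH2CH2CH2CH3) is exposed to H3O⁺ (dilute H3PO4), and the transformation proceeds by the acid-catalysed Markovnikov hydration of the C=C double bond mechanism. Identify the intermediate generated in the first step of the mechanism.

Step 1: Electrophilic addition begins with the π(C=C) electrons forming a bond to the proton of H3O⁺. Following Markovnikov's rule, the resulting cation is tertiary. H2O is released.
After step 1 the species present is a tertiary carbocation.

tertiary carbocation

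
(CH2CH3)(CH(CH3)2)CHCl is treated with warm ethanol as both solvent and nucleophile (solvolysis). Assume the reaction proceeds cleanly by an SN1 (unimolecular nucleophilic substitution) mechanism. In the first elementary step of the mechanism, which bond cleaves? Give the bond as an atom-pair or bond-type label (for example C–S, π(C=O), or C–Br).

Step 1: Ionisation: the C–Cl σ-bond cleaves heterolytically; both bonding electrons depart with Cl⁻, leaving a secondary carbocation at the α-carbon.
The bond broken in this step is the C–Cl bond.

C–Cl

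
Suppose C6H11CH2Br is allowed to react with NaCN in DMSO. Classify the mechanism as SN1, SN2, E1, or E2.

Conditions: a primary substrate with a strong nucleophile in the polar aprotic solvent DMSO.
These conditions are the textbook signature of the SN2 pathway.
An unhindered substrate with a strong nucleophile in a polar aprotic solvent favours one-step backside displacement.

SN2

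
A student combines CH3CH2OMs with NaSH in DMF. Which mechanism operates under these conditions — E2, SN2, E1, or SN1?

Conditions: a primary substrate with a strong nucleophile in the polar aprotic solvent DMF.
These conditions are the textbook signature of the SN2 pathway.
An unhindered substrate with a strong nucleophile in a polar aprotic solvent favours one-step backside displacement.

SN2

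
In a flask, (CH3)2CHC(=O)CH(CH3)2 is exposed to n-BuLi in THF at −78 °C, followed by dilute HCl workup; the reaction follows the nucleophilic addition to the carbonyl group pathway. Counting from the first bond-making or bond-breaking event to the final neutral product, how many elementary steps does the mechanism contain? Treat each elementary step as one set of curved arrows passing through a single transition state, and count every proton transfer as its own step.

2

Step 1: Nucleophilic addition: the carbanion-like carbon of n-BuLi adds to the carbonyl carbon, pushing the π(C=O) electron pair onto oxygen and giving a tetrahedral alkoxide.
Step 2: Protonation of the alkoxide by dilute HCl workup furnishes an alcohol.
Total: 2 elementary steps.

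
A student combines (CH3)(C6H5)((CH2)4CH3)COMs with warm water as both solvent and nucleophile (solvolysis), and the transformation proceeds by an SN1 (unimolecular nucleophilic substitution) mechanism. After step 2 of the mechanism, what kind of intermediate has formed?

Step 1: Ionisation: the C–O σ-bond cleaves heterolytically; both bonding electrons depart with MsO⁻, leaving a tertiary carbocation at the α-carbon.
Step 2: A lone pair on the oxygen of H2O attacks the carbocation, forming a new C–O σ-bond and an oxonium ion.
After step 2 the species present is an oxonium ion.

oxonium ion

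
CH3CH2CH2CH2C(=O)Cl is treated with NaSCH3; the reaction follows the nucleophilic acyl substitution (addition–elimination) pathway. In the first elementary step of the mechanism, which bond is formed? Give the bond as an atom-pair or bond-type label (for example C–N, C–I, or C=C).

C–S

Step 1: Nucleophilic addition of CH3S⁻ to the acyl carbon breaks the π(C=O) bond and yields a tetrahedral, anionic intermediate.
The bond formed in this step is the C–S bond.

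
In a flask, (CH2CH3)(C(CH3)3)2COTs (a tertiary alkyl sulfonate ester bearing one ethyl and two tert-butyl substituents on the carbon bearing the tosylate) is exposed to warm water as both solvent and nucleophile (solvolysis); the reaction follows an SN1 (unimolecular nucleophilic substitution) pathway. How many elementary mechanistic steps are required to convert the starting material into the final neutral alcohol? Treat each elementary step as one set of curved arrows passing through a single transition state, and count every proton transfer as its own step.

Step 1: Rate-determining heterolysis of the C–O bond gives TsO⁻ and a tertiary carbocation.
(No 1,2-shift: no single shift to an adjacent carbon would give a more stable cation.)
Step 2: H2O donates an oxygen lone pair into the empty p orbital of the cation, giving a protonated alcohol (an oxonium ion).
Step 3: Deprotonation of the oxonium oxygen by solvent water yields the neutral alcohol.
Total: 3 elementary steps.

3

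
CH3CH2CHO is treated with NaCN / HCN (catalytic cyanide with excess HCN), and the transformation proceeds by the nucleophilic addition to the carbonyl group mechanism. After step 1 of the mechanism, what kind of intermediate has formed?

Step 1: CN⁻ attacks the sp² carbonyl carbon; the C=O π bond breaks and the electrons end up as a lone pair on the alkoxide oxygen of the tetrahedral intermediate.
After step 1 the species present is a tetrahedral alkoxide intermediate.

tetrahedral alkoxide intermediate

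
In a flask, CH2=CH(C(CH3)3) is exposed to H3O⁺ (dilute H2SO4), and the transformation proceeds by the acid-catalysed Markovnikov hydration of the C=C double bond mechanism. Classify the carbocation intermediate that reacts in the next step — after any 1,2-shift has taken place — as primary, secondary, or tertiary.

Step 1: Electrophilic addition begins with the π(C=C) electrons forming a bond to the proton of H3O⁺. Following Markovnikov's rule, the resulting cation is secondary. H2O is released.
Step 2: Carbocation rearrangement: a 1,2-methyl shift from the adjacent tert-butyl carbon converts the initially-formed secondary cation into the more stable tertiary cation.
The cation rearranges from secondary to tertiary via a 1,2-methyl shift from the adjacent tert-butyl carbon; the tertiary cation is what reacts next.

tertiary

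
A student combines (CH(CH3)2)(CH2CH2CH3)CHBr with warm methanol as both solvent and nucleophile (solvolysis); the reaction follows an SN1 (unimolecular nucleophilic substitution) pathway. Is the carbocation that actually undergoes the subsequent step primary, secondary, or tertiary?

tertiary

Step 1: Ionisation: the C–Br σ-bond cleaves heterolytically; both bonding electrons depart with Br⁻, leaving a secondary carbocation at the α-carbon.
Step 2: A hydride (H with its bonding pair) migrates from the adjacent isopropyl carbon to the cationic centre — a 1,2-hydride shift — upgrading the secondary cation to a tertiary one.
The cation rearranges from secondary to tertiary via a 1,2-hydride shift from the adjacent isopropyl carbon; the tertiary cation is what reacts next.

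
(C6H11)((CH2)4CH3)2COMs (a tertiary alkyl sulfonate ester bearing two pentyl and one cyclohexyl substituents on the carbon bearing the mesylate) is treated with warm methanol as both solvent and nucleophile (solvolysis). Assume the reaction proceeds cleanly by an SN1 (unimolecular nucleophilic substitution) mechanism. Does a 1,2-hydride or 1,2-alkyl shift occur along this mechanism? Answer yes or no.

no

The first-formed carbocation is tertiary.
No single 1,2-shift to an adjacent carbon would produce a more-substituted cation than the one already present, so no rearrangement occurs.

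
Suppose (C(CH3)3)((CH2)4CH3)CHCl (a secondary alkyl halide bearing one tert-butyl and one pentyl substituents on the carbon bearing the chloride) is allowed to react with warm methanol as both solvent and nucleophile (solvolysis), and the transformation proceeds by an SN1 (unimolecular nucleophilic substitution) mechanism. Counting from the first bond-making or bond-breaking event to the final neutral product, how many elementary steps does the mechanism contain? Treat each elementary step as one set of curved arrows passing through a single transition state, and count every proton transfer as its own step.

4

Step 1: Ionisation: the C–Cl σ-bond cleaves heterolytically; both bonding electrons depart with Cl⁻, leaving a secondary carbocation at the α-carbon.
Step 2: Carbocation rearrangement: a 1,2-methyl shift from the adjacent tert-butyl carbon converts the initially-formed secondary cation into the more stable tertiary cation.
Step 3: A lone pair on the oxygen of CH3OH attacks the carbocation, forming a new C–O σ-bond and an oxonium ion.
Step 4: Proton transfer from the O–H of the oxonium ion to a solvent molecule delivers the neutral ether.
Total: 4 elementary steps.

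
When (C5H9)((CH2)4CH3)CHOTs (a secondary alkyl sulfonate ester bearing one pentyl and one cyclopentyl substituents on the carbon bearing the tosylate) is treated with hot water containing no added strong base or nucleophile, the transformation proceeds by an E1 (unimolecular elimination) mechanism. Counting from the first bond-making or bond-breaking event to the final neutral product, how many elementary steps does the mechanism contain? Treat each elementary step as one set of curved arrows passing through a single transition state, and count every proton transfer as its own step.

3

Step 1: Rate-determining heterolysis of the C–O bond gives TsO⁻ and a secondary carbocation.
Step 2: A hydride (H with its bonding pair) migrates from the adjacent cyclopentyl carbon to the cationic centre — a 1,2-hydride shift — upgrading the secondary cation to a tertiary one.
Step 3: A weak base (a water molecule from the solvent) removes a proton from a carbon adjacent to the cationic centre; the electrons of that C–H bond become the new π(C=C) bond, giving the alkene.
Total: 3 elementary steps.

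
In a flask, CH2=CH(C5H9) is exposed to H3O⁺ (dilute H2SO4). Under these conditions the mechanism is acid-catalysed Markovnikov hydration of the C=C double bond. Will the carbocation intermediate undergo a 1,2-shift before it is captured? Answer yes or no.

The first-formed carbocation is secondary.
The adjacent cyclopentyl carbon already bears 2 other carbon substituents and has a hydrogen to migrate; after a 1,2-hydride shift from that carbon the positive charge sits on a tertiary centre.
Tertiary is more stable than secondary, so the shift occurs.

yes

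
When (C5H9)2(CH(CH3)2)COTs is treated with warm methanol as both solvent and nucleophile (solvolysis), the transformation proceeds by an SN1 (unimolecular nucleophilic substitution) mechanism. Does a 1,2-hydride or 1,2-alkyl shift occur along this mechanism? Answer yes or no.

no

The first-formed carbocation is tertiary.
No single 1,2-shift to an adjacent carbon would produce a more-substituted cation than the one already present, so no rearrangement occurs.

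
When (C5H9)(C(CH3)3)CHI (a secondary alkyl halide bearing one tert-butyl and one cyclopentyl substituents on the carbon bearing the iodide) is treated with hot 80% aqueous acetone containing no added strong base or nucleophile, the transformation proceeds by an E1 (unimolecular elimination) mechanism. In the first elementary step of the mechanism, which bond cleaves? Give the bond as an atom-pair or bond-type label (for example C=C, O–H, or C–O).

C–I

Step 1: The C–I bond breaks with both electrons going to the iodide; I⁻ leaves and a secondary carbocation remains.
The bond broken in this step is the C–I bond.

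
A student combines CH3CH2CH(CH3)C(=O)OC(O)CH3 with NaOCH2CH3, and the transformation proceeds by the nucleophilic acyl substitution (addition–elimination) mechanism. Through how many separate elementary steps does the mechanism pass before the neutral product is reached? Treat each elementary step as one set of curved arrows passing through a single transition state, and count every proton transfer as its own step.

Step 1: CH3CH2O⁻ adds to the carbonyl carbon; the C=O π electrons shift onto oxygen and a tetrahedral alkoxide intermediate forms.
Step 2: An oxygen lone pair re-forms the C=O π bond as the C–O σ-bond breaks; CH3CO2⁻ is expelled.
Total: 2 elementary steps.

2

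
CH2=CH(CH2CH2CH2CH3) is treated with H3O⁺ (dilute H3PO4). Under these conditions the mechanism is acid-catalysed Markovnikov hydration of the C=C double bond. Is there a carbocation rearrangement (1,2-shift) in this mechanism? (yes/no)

no

The first-formed carbocation is secondary.
No single 1,2-shift to an adjacent carbon would produce a more-substituted cation than the one already present, so no rearrangement occurs.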